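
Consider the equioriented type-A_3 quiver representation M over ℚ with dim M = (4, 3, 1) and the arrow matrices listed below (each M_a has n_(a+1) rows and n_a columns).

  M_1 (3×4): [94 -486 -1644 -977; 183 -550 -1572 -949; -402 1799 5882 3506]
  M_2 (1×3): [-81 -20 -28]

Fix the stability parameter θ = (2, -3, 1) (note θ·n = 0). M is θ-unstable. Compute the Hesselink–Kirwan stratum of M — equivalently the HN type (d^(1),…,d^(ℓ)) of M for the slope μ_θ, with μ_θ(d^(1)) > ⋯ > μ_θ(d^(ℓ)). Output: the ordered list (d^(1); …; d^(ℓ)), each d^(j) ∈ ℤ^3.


Via rank(M_{q-1}∘⋯∘M_p): M ≅ I[1,1], I[1,2]^2, I[1,3].
μ_θ-semistable layers: μ^(1)=2; μ^(2)=1; μ^(3)=-1/2

((1, 0, 0); (0, 0, 1); (3, 3, 0))


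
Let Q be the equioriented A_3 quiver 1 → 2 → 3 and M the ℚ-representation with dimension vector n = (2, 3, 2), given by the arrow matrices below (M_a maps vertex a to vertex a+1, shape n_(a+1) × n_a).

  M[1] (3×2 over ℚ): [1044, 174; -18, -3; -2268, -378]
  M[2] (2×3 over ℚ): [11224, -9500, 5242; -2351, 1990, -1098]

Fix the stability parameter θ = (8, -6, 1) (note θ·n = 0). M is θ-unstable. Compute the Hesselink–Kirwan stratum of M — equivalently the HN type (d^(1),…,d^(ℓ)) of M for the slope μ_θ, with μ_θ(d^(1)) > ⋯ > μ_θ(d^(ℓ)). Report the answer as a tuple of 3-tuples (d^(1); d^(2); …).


Interval decomposition of M: I[1,1], I[1,2], I[2,3]^2.
HN type (ℓ=3): μ^(1)=8; μ^(2)=1; μ^(3)=-6

((1, 0, 0); (1, 1, 2); (0, 2, 0))


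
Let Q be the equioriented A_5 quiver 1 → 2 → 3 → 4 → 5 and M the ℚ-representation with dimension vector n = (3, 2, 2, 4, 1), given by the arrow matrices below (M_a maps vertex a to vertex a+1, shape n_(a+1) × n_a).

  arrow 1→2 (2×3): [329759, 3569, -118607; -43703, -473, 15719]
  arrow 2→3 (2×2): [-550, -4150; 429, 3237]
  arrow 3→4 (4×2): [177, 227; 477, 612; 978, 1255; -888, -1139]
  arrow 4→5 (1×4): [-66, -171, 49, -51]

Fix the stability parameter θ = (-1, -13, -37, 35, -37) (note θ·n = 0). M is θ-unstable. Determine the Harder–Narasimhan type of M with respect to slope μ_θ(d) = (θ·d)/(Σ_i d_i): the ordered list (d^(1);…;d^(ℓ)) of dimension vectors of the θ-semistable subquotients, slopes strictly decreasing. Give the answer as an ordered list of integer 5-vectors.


Via rank(M_{q-1}∘⋯∘M_p): M ≅ I[1,1]^2, I[1,2], I[2,4], I[3,5], I[4,4]^2.
μ_θ-semistable layers: μ^(1)=35; μ^(2)=-1; μ^(3)=-7; μ^(4)=-25; μ^(5)=-37

((0, 0, 0, 3, 0); (2, 0, 0, 1, 1); (1, 1, 0, 0, 0); (0, 1, 1, 0, 0); (0, 0, 1, 0, 0))


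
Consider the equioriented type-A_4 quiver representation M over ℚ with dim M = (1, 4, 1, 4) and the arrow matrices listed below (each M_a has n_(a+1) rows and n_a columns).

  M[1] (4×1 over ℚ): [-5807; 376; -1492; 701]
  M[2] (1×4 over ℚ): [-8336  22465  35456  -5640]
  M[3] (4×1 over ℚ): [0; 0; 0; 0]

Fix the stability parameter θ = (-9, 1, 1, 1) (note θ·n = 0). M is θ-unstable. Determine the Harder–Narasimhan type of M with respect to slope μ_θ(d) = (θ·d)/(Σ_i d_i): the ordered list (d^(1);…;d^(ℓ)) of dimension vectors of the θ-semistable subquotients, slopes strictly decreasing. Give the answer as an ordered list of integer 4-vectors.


Barcode: M ≅ I[1,2], I[2,2]^2, I[2,3], I[4,4]^4. HN layers by μ_θ (2 steps, strictly decreasing):
  μ^(1)=1; μ^(2)=-9

((0, 4, 1, 4); (1, 0, 0, 0))


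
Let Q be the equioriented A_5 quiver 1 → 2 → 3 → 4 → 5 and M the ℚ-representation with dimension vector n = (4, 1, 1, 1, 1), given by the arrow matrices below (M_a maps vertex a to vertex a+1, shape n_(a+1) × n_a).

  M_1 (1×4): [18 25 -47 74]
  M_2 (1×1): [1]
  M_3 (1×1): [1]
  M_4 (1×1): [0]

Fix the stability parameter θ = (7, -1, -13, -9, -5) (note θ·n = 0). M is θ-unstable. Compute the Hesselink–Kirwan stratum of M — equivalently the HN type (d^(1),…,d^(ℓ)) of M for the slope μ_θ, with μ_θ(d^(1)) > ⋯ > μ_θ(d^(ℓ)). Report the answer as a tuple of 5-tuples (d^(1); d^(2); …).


Barcode: M ≅ I[1,1]^3, I[1,4], I[5,5]. HN layers by μ_θ (3 steps, strictly decreasing):
  μ^(1)=7; μ^(2)=-4; μ^(3)=-5

((3, 0, 0, 0, 0); (1, 1, 1, 1, 0); (0, 0, 0, 0, 1))


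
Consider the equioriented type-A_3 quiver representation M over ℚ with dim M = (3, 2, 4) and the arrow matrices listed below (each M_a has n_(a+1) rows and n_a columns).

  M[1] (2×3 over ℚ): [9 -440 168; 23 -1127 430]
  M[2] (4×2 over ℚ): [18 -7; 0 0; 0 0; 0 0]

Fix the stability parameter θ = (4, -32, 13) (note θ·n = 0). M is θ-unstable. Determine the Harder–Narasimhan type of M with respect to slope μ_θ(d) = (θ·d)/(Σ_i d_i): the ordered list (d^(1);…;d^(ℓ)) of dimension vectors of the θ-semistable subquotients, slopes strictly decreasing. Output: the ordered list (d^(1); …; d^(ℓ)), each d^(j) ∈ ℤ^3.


Interval decomposition of M: I[1,1], I[1,2], I[1,3], I[3,3]^3.
HN type (ℓ=3): μ^(1)=13; μ^(2)=4; μ^(3)=-14

((0, 0, 4); (1, 0, 0); (2, 2, 0))


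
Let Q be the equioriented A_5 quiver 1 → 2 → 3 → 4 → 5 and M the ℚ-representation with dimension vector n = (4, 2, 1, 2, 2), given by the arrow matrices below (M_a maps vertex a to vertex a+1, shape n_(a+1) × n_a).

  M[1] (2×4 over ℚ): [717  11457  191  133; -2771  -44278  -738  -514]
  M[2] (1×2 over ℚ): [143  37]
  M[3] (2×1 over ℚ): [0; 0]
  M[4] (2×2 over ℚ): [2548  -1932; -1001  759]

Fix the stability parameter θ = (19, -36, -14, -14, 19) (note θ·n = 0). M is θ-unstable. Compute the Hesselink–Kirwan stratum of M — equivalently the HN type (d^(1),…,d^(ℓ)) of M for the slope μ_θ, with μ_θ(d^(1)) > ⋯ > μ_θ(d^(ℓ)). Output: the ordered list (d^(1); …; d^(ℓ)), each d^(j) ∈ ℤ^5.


Via rank(M_{q-1}∘⋯∘M_p): M ≅ I[1,1]^2, I[1,2], I[1,3], I[4,4], I[4,5], I[5,5].
μ_θ-semistable layers: μ^(1)=19; μ^(2)=-17/2; μ^(3)=-31/3; μ^(4)=-14

((2, 0, 0, 0, 2); (1, 1, 0, 0, 0); (1, 1, 1, 0, 0); (0, 0, 0, 2, 0))


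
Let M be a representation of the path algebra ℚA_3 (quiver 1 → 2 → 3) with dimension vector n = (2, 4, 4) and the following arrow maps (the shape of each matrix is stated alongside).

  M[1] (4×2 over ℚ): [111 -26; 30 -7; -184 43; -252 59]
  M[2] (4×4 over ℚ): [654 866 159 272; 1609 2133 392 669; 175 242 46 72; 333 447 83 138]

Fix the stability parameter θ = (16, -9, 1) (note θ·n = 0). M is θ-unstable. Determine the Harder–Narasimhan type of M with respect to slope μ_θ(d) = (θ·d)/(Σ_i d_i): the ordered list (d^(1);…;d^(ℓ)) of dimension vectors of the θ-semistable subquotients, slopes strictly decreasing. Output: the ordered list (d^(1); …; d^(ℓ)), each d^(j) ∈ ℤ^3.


Interval decomposition of M: I[1,3]^2, I[2,3]^2.
HN type (ℓ=3): μ^(1)=8/3; μ^(2)=1; μ^(3)=-9

((2, 2, 2); (0, 0, 2); (0, 2, 0))


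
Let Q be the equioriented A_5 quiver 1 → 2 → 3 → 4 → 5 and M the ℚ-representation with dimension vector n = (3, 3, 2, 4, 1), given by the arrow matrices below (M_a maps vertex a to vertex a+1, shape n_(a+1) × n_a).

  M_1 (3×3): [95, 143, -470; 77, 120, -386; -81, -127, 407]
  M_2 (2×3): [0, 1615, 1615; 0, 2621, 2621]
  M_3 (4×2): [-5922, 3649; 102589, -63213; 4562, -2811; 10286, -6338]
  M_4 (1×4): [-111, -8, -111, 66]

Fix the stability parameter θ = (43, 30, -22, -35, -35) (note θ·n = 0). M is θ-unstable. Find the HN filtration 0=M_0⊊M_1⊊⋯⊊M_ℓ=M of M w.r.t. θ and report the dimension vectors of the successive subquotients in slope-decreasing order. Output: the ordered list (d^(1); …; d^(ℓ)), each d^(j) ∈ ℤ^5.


Via rank(M_{q-1}∘⋯∘M_p): M ≅ I[1,2]^2, I[1,5], I[3,4], I[4,4]^2.
μ_θ-semistable layers: μ^(1)=73/2; μ^(2)=-19/5; μ^(3)=-57/2; μ^(4)=-35

((2, 2, 0, 0, 0); (1, 1, 1, 1, 1); (0, 0, 1, 1, 0); (0, 0, 0, 2, 0))


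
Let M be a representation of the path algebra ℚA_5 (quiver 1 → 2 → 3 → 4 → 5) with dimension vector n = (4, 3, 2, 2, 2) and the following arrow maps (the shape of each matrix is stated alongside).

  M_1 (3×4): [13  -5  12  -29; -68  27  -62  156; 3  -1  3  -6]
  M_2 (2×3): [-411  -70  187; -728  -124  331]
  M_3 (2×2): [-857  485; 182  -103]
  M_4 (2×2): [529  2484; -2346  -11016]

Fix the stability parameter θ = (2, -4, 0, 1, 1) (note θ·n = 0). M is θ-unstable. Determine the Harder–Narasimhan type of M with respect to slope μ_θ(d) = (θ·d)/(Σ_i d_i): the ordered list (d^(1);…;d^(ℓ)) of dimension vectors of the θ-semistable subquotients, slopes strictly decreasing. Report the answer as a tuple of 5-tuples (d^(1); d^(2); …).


Barcode: M ≅ I[1,1], I[1,2], I[1,4], I[1,5], I[5,5]. HN layers by μ_θ (4 steps, strictly decreasing):
  μ^(1)=2; μ^(2)=1; μ^(3)=0; μ^(4)=-1

((1, 0, 0, 0, 0); (0, 0, 0, 2, 2); (0, 0, 2, 0, 0); (3, 3, 0, 0, 0))


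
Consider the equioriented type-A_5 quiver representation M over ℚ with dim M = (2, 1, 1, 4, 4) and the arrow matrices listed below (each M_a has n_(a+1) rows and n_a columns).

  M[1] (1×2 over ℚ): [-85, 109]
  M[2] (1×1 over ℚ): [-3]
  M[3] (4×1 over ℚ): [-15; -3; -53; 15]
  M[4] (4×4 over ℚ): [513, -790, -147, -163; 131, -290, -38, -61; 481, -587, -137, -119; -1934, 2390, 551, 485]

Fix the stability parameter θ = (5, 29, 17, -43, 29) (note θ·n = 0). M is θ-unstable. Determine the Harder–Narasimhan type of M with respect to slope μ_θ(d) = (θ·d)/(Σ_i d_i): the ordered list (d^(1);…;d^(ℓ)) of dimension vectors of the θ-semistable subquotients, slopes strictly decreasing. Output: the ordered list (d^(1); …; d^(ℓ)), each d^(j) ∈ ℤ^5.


Barcode: M ≅ I[1,1], I[1,5], I[4,5]^3. HN layers by μ_θ (4 steps, strictly decreasing):
  μ^(1)=29; μ^(2)=5; μ^(3)=2; μ^(4)=-43

((0, 0, 0, 0, 4); (1, 0, 0, 0, 0); (1, 1, 1, 1, 0); (0, 0, 0, 3, 0))


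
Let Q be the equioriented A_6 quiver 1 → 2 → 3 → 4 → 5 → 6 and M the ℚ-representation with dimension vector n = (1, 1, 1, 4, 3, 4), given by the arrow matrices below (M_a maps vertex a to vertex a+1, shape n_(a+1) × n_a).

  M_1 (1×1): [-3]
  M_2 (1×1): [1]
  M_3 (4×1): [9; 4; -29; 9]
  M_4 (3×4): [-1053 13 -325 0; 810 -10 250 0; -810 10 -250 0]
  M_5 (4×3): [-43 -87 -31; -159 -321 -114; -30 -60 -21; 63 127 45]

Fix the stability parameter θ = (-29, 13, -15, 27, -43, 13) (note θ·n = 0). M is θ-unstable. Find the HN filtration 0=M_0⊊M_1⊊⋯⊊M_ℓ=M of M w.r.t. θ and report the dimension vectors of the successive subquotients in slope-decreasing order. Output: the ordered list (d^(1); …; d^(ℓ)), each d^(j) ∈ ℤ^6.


Barcode: M ≅ I[1,4], I[4,4]^2, I[4,6], I[5,5], I[5,6], I[6,6]^2. HN layers by μ_θ (6 steps, strictly decreasing):
  μ^(1)=27; μ^(2)=13; μ^(3)=-1; μ^(4)=-8; μ^(5)=-29; μ^(6)=-43

((0, 0, 0, 3, 0, 0); (0, 0, 0, 0, 0, 4); (0, 1, 1, 0, 0, 0); (0, 0, 0, 1, 1, 0); (1, 0, 0, 0, 0, 0); (0, 0, 0, 0, 2, 0))


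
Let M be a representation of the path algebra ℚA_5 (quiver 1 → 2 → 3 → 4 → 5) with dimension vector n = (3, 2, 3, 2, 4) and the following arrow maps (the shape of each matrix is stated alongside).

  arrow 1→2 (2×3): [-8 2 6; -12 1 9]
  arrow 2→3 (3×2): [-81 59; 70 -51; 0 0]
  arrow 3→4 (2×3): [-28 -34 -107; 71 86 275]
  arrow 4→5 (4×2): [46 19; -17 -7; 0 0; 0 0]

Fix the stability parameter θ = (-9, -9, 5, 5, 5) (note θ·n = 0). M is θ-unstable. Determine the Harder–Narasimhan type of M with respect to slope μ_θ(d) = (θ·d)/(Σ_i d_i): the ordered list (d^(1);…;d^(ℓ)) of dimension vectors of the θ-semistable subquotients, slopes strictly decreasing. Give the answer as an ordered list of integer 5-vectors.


Via rank(M_{q-1}∘⋯∘M_p): M ≅ I[1,1], I[1,5]^2, I[3,3], I[5,5]^2.
μ_θ-semistable layers: μ^(1)=5; μ^(2)=-9

((0, 0, 3, 2, 4); (3, 2, 0, 0, 0))


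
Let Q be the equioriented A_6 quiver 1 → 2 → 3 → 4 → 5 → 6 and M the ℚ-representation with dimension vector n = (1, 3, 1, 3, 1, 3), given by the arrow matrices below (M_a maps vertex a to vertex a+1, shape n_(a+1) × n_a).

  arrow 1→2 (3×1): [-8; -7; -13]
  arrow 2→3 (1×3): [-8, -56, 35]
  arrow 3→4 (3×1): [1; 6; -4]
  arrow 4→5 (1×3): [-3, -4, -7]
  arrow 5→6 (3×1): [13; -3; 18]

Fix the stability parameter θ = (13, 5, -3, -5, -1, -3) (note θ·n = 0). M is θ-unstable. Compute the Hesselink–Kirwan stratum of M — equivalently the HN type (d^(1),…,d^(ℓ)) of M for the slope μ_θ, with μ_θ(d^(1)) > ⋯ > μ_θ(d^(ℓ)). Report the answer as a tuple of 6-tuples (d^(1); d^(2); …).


Via rank(M_{q-1}∘⋯∘M_p): M ≅ I[1,6], I[2,2]^2, I[4,4]^2, I[6,6]^2.
μ_θ-semistable layers: μ^(1)=5; μ^(2)=1; μ^(3)=-3; μ^(4)=-5

((0, 2, 0, 0, 0, 0); (1, 1, 1, 1, 1, 1); (0, 0, 0, 0, 0, 2); (0, 0, 0, 2, 0, 0))


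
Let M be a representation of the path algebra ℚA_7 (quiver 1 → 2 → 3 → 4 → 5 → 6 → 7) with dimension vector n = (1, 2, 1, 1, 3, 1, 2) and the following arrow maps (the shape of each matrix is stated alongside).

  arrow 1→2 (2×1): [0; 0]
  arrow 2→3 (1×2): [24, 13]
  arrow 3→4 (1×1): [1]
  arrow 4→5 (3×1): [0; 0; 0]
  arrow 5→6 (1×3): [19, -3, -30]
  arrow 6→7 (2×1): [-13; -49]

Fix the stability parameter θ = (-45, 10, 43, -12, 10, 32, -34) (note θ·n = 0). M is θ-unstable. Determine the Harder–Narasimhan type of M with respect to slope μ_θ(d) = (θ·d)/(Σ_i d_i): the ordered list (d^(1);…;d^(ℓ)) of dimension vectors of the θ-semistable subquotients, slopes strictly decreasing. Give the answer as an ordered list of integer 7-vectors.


Barcode: M ≅ I[1,1], I[2,2], I[2,4], I[5,5]^2, I[5,7], I[7,7]. HN layers by μ_θ (5 steps, strictly decreasing):
  μ^(1)=31/2; μ^(2)=10; μ^(3)=8/3; μ^(4)=-34; μ^(5)=-45

((0, 0, 1, 1, 0, 0, 0); (0, 2, 0, 0, 2, 0, 0); (0, 0, 0, 0, 1, 1, 1); (0, 0, 0, 0, 0, 0, 1); (1, 0, 0, 0, 0, 0, 0))


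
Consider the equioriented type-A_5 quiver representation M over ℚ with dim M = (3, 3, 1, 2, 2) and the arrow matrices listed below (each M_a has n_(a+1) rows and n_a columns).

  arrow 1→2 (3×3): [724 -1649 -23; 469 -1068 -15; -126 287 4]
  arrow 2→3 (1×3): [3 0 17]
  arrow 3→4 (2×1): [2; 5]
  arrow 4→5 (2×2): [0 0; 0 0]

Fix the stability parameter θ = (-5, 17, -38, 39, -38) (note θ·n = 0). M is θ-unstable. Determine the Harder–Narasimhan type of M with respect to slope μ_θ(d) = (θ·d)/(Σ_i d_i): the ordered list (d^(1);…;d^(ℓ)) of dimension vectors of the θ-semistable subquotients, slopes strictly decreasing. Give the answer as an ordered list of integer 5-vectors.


Barcode: M ≅ I[1,2]^2, I[1,4], I[4,4], I[5,5]^2. HN layers by μ_θ (5 steps, strictly decreasing):
  μ^(1)=39; μ^(2)=17; μ^(3)=-5; μ^(4)=-26/3; μ^(5)=-38

((0, 0, 0, 2, 0); (0, 2, 0, 0, 0); (2, 0, 0, 0, 0); (1, 1, 1, 0, 0); (0, 0, 0, 0, 2))


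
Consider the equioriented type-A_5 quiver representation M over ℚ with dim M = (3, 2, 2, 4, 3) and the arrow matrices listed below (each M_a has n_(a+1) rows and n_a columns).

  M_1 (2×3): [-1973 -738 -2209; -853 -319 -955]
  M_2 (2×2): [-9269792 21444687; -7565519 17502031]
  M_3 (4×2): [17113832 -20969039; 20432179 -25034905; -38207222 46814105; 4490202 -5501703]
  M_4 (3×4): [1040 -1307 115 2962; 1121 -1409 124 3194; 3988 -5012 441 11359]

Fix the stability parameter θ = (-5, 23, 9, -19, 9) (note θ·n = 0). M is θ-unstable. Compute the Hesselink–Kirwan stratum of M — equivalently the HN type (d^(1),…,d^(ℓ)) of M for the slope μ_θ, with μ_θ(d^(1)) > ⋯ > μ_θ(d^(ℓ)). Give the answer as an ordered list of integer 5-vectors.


Interval decomposition of M: I[1,1], I[1,4], I[1,5], I[4,5]^2.
HN type (ℓ=4): μ^(1)=9; μ^(2)=13/3; μ^(3)=-5; μ^(4)=-19

((0, 0, 0, 0, 3); (0, 2, 2, 2, 0); (3, 0, 0, 0, 0); (0, 0, 0, 2, 0))


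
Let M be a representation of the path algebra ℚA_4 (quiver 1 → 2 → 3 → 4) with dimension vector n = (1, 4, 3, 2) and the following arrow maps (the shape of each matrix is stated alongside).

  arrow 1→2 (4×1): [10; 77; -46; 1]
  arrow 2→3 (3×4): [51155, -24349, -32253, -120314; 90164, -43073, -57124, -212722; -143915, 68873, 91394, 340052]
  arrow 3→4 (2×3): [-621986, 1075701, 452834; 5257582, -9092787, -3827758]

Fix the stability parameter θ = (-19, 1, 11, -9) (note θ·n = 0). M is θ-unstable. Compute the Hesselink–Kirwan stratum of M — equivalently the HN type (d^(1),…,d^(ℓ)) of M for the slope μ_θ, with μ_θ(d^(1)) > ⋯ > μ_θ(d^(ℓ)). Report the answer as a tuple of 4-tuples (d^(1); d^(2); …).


Interval decomposition of M: I[1,4], I[2,2], I[2,3]^2, I[4,4].
HN type (ℓ=4): μ^(1)=11; μ^(2)=1; μ^(3)=-9; μ^(4)=-19

((0, 0, 2, 0); (0, 4, 1, 1); (0, 0, 0, 1); (1, 0, 0, 0))


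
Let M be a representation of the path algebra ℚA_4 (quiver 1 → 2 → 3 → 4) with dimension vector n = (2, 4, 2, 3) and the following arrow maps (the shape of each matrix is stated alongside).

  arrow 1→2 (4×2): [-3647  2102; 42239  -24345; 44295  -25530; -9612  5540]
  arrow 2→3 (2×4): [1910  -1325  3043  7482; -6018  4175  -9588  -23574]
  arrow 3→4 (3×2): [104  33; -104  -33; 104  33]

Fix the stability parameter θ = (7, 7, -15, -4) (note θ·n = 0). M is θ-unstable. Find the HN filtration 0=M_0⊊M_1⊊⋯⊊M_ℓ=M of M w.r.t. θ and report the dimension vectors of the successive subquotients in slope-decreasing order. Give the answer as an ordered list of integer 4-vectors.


Barcode: M ≅ I[1,3], I[1,4], I[2,2]^2, I[4,4]^2. HN layers by μ_θ (4 steps, strictly decreasing):
  μ^(1)=7; μ^(2)=-1/3; μ^(3)=-5/4; μ^(4)=-4

((0, 2, 0, 0); (1, 1, 1, 0); (1, 1, 1, 1); (0, 0, 0, 2))


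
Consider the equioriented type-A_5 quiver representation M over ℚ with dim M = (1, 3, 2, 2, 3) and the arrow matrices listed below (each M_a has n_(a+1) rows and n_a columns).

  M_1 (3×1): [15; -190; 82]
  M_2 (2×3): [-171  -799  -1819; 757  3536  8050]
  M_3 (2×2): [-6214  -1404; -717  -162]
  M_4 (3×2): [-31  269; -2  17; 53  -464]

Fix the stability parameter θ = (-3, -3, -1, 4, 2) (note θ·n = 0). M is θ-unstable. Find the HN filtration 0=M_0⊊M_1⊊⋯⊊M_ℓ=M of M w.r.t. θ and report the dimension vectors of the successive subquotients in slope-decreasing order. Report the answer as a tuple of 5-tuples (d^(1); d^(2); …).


Via rank(M_{q-1}∘⋯∘M_p): M ≅ I[1,5], I[2,2], I[2,3], I[4,5], I[5,5].
μ_θ-semistable layers: μ^(1)=3; μ^(2)=2; μ^(3)=-1; μ^(4)=-3

((0, 0, 0, 2, 2); (0, 0, 0, 0, 1); (0, 0, 2, 0, 0); (1, 3, 0, 0, 0))


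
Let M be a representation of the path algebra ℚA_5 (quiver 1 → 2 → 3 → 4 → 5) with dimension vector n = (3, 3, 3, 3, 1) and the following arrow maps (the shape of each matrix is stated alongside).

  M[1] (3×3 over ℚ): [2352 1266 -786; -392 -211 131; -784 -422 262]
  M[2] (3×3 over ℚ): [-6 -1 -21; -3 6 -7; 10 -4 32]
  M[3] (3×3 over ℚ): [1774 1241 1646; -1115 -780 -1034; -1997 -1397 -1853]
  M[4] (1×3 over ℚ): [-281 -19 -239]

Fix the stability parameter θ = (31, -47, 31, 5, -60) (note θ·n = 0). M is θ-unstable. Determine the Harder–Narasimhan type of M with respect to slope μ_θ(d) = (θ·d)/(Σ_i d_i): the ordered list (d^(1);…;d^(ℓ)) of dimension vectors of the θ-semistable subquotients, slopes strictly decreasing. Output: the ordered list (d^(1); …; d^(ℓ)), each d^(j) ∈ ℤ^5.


Barcode: M ≅ I[1,1]^2, I[1,5], I[2,4]^2. HN layers by μ_θ (4 steps, strictly decreasing):
  μ^(1)=31; μ^(2)=18; μ^(3)=-8; μ^(4)=-47

((2, 0, 0, 0, 0); (0, 0, 2, 2, 0); (1, 1, 1, 1, 1); (0, 2, 0, 0, 0))


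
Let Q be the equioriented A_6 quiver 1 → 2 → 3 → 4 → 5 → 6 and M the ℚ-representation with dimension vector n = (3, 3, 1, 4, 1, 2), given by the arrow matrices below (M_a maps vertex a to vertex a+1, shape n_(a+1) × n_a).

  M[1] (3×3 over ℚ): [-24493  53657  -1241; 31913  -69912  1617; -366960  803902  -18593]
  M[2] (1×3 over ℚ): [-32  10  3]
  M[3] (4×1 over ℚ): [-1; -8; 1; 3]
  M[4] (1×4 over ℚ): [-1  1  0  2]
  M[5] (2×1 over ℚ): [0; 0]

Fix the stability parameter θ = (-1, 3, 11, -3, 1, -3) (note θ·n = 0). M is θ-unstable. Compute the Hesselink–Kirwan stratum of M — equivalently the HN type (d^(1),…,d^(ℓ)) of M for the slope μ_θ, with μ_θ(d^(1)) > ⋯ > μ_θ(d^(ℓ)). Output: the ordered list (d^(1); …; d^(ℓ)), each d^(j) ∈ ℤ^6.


Barcode: M ≅ I[1,2]^2, I[1,5], I[4,4]^3, I[6,6]^2. HN layers by μ_θ (3 steps, strictly decreasing):
  μ^(1)=3; μ^(2)=-1; μ^(3)=-3

((0, 3, 1, 1, 1, 0); (3, 0, 0, 0, 0, 0); (0, 0, 0, 3, 0, 2))


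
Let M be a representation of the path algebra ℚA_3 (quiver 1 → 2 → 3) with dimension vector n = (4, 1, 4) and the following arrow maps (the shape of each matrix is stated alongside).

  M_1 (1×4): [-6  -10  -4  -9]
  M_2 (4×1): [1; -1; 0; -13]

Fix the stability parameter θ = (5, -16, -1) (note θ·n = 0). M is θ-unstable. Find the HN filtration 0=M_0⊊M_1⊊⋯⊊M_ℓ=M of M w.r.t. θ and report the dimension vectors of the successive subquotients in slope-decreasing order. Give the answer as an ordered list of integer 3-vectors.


Via rank(M_{q-1}∘⋯∘M_p): M ≅ I[1,1]^3, I[1,3], I[3,3]^3.
μ_θ-semistable layers: μ^(1)=5; μ^(2)=-1; μ^(3)=-11/2

((3, 0, 0); (0, 0, 4); (1, 1, 0))


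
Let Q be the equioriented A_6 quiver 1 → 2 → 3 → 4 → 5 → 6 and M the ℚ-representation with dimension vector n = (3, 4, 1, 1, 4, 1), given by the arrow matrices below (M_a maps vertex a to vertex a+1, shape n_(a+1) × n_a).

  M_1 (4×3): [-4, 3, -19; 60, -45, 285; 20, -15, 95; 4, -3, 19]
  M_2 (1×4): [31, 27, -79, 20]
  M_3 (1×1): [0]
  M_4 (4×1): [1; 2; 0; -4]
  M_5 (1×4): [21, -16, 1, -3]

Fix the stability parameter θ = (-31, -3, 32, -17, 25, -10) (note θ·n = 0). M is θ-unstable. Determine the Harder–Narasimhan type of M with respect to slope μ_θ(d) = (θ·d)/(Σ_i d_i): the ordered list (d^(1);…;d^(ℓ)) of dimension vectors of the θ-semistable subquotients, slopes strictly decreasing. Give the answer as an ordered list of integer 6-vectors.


Barcode: M ≅ I[1,1]^2, I[1,3], I[2,2]^3, I[4,6], I[5,5]^3. HN layers by μ_θ (6 steps, strictly decreasing):
  μ^(1)=32; μ^(2)=25; μ^(3)=15/2; μ^(4)=-3; μ^(5)=-17; μ^(6)=-31

((0, 0, 1, 0, 0, 0); (0, 0, 0, 0, 3, 0); (0, 0, 0, 0, 1, 1); (0, 4, 0, 0, 0, 0); (0, 0, 0, 1, 0, 0); (3, 0, 0, 0, 0, 0))


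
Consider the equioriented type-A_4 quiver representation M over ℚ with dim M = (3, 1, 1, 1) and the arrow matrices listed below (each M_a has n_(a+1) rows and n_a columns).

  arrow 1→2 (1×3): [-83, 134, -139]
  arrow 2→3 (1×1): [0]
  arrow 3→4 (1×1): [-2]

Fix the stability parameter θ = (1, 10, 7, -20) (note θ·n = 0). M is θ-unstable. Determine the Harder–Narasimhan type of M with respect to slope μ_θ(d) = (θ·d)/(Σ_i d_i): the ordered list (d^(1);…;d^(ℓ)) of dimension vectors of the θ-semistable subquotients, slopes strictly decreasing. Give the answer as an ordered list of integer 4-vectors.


Via rank(M_{q-1}∘⋯∘M_p): M ≅ I[1,1]^2, I[1,2], I[3,4].
μ_θ-semistable layers: μ^(1)=10; μ^(2)=1; μ^(3)=-13/2

((0, 1, 0, 0); (3, 0, 0, 0); (0, 0, 1, 1))


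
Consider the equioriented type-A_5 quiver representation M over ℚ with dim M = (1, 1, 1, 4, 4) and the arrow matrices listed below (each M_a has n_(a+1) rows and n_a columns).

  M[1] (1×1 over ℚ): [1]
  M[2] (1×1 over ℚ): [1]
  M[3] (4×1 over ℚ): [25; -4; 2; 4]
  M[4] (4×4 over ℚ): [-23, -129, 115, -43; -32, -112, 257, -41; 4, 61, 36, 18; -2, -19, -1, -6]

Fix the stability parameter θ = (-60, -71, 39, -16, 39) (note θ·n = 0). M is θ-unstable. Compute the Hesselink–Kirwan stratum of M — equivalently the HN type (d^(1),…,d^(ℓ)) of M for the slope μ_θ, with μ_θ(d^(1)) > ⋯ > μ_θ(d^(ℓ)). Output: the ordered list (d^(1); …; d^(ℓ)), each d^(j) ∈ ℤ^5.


Interval decomposition of M: I[1,5], I[4,5]^3.
HN type (ℓ=4): μ^(1)=39; μ^(2)=23/2; μ^(3)=-16; μ^(4)=-131/2

((0, 0, 0, 0, 4); (0, 0, 1, 1, 0); (0, 0, 0, 3, 0); (1, 1, 0, 0, 0))


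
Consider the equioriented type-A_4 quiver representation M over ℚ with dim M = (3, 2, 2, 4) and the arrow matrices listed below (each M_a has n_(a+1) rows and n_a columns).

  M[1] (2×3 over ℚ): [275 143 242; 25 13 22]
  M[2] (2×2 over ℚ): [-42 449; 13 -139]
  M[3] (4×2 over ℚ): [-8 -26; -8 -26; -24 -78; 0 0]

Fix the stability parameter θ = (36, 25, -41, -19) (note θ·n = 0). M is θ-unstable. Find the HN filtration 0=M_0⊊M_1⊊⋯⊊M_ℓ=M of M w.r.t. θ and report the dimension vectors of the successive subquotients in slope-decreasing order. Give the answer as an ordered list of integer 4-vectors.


Interval decomposition of M: I[1,1]^2, I[1,3], I[2,4], I[4,4]^3.
HN type (ℓ=4): μ^(1)=36; μ^(2)=20/3; μ^(3)=-35/3; μ^(4)=-19

((2, 0, 0, 0); (1, 1, 1, 0); (0, 1, 1, 1); (0, 0, 0, 3))


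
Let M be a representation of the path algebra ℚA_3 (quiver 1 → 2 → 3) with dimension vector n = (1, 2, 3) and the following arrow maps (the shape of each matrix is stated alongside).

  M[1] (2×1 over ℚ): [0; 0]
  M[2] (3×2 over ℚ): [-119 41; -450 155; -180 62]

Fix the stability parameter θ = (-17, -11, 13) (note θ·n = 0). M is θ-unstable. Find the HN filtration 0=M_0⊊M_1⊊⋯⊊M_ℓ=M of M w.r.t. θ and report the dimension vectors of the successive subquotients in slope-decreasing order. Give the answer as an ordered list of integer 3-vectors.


Via rank(M_{q-1}∘⋯∘M_p): M ≅ I[1,1], I[2,3]^2, I[3,3].
μ_θ-semistable layers: μ^(1)=13; μ^(2)=-11; μ^(3)=-17

((0, 0, 3); (0, 2, 0); (1, 0, 0))


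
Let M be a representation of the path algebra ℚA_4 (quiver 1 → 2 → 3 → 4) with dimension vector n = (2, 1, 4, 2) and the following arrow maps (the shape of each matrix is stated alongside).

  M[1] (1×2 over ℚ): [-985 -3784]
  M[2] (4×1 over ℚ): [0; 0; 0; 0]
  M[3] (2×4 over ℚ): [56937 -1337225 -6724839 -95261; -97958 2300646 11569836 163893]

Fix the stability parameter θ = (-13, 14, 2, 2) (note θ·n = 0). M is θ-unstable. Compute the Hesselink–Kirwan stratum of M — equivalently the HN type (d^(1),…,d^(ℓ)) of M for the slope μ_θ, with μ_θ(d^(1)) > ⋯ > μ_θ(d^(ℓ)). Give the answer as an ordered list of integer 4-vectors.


Barcode: M ≅ I[1,1], I[1,2], I[3,3]^2, I[3,4]^2. HN layers by μ_θ (3 steps, strictly decreasing):
  μ^(1)=14; μ^(2)=2; μ^(3)=-13

((0, 1, 0, 0); (0, 0, 4, 2); (2, 0, 0, 0))


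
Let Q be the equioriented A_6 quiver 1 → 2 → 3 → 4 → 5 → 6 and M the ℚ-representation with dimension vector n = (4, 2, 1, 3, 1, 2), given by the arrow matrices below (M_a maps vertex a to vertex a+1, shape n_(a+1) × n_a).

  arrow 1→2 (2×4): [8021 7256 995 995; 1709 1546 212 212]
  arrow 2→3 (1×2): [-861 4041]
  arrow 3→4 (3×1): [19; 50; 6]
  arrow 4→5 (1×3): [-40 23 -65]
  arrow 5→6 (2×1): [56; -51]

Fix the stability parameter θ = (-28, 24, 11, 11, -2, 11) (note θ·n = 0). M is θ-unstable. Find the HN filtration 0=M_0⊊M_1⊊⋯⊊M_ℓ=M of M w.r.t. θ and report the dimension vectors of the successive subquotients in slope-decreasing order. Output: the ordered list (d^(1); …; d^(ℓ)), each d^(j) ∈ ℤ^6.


Barcode: M ≅ I[1,1]^2, I[1,2], I[1,4], I[4,4], I[4,6], I[6,6]. HN layers by μ_θ (5 steps, strictly decreasing):
  μ^(1)=24; μ^(2)=46/3; μ^(3)=11; μ^(4)=9/2; μ^(5)=-28

((0, 1, 0, 0, 0, 0); (0, 1, 1, 1, 0, 0); (0, 0, 0, 1, 0, 2); (0, 0, 0, 1, 1, 0); (4, 0, 0, 0, 0, 0))


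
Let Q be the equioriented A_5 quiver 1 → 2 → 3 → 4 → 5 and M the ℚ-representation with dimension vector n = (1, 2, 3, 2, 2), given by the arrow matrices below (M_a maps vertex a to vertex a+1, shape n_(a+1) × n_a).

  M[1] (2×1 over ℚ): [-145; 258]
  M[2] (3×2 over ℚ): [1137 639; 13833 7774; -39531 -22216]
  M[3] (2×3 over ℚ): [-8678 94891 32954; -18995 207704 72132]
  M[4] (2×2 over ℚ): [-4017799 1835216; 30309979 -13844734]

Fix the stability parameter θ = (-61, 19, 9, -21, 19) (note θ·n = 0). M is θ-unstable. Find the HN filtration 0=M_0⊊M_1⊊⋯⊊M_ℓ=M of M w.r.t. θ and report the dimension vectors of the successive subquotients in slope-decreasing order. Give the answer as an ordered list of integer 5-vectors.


Barcode: M ≅ I[1,5], I[2,5], I[3,3]. HN layers by μ_θ (4 steps, strictly decreasing):
  μ^(1)=19; μ^(2)=9; μ^(3)=7/3; μ^(4)=-61

((0, 0, 0, 0, 2); (0, 0, 1, 0, 0); (0, 2, 2, 2, 0); (1, 0, 0, 0, 0))


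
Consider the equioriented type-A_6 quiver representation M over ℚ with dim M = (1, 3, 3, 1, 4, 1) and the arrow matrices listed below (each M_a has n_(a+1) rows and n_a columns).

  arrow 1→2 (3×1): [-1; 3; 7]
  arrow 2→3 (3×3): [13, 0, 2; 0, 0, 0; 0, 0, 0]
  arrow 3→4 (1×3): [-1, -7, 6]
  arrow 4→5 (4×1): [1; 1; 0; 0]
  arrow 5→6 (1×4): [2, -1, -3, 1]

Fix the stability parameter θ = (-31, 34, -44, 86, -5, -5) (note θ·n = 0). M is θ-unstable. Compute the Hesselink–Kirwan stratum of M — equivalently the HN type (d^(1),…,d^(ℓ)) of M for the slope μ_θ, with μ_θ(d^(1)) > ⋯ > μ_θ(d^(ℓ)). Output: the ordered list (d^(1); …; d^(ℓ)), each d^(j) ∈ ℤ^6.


Via rank(M_{q-1}∘⋯∘M_p): M ≅ I[1,6], I[2,2]^2, I[3,3]^2, I[5,5]^3.
μ_θ-semistable layers: μ^(1)=34; μ^(2)=76/3; μ^(3)=-5; μ^(4)=-31; μ^(5)=-44

((0, 2, 0, 0, 0, 0); (0, 0, 0, 1, 1, 1); (0, 1, 1, 0, 3, 0); (1, 0, 0, 0, 0, 0); (0, 0, 2, 0, 0, 0))


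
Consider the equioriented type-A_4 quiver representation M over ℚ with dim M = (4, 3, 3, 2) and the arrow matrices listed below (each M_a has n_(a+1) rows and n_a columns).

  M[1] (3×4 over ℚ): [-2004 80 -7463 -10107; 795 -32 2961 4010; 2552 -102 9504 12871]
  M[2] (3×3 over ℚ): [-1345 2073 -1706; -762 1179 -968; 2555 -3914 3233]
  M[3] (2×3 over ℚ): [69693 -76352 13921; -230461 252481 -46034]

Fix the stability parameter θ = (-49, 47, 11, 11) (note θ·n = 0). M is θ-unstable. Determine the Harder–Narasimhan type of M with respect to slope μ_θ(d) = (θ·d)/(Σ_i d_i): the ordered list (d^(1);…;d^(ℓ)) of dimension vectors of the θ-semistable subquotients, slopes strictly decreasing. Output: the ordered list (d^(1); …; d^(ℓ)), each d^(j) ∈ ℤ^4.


Interval decomposition of M: I[1,1], I[1,3], I[1,4]^2.
HN type (ℓ=3): μ^(1)=29; μ^(2)=23; μ^(3)=-49

((0, 1, 1, 0); (0, 2, 2, 2); (4, 0, 0, 0))


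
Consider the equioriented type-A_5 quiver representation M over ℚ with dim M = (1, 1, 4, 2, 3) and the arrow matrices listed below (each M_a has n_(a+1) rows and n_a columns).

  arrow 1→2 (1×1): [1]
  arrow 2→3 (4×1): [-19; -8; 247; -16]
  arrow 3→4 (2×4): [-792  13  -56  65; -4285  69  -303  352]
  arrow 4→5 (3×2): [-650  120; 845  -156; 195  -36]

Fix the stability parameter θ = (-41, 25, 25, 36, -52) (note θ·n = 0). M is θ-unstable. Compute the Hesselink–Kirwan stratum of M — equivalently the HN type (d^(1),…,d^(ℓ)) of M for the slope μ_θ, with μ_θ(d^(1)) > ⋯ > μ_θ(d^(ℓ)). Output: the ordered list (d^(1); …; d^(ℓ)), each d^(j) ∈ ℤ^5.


Interval decomposition of M: I[1,4], I[3,3]^2, I[3,5], I[5,5]^2.
HN type (ℓ=5): μ^(1)=36; μ^(2)=25; μ^(3)=3; μ^(4)=-41; μ^(5)=-52

((0, 0, 0, 1, 0); (0, 1, 3, 0, 0); (0, 0, 1, 1, 1); (1, 0, 0, 0, 0); (0, 0, 0, 0, 2))


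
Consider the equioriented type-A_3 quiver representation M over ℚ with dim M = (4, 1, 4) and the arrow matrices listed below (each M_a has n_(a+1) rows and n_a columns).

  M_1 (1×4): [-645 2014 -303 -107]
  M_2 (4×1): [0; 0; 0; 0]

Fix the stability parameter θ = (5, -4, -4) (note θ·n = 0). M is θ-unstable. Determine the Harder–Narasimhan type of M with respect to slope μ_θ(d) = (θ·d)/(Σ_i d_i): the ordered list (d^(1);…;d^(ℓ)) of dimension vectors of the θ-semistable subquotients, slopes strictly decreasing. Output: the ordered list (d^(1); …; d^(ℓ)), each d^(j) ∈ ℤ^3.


Via rank(M_{q-1}∘⋯∘M_p): M ≅ I[1,1]^3, I[1,2], I[3,3]^4.
μ_θ-semistable layers: μ^(1)=5; μ^(2)=1/2; μ^(3)=-4

((3, 0, 0); (1, 1, 0); (0, 0, 4))


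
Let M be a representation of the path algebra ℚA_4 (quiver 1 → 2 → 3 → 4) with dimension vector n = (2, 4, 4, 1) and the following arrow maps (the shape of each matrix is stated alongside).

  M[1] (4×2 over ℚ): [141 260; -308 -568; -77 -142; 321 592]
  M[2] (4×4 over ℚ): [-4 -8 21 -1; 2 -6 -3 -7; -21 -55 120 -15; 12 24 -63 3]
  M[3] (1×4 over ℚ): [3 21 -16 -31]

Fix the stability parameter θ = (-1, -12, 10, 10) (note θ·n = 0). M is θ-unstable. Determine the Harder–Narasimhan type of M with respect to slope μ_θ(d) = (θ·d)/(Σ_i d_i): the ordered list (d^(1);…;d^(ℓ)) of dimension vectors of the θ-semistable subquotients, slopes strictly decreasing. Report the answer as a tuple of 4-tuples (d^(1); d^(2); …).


Barcode: M ≅ I[1,2], I[1,4], I[2,2], I[2,3], I[3,3]^2. HN layers by μ_θ (3 steps, strictly decreasing):
  μ^(1)=10; μ^(2)=-13/2; μ^(3)=-12

((0, 0, 4, 1); (2, 2, 0, 0); (0, 2, 0, 0))


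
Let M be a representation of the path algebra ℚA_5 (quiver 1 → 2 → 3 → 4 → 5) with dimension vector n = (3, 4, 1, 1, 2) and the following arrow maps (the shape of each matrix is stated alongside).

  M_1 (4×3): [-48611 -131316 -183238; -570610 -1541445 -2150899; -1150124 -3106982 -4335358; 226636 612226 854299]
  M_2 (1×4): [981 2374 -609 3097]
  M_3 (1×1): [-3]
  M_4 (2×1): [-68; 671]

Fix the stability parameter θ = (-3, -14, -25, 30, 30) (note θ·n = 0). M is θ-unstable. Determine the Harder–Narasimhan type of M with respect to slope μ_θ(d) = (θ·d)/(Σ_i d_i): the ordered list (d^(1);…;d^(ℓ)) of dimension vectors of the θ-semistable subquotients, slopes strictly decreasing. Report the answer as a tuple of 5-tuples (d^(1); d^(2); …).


Barcode: M ≅ I[1,2]^2, I[1,5], I[2,2], I[5,5]. HN layers by μ_θ (3 steps, strictly decreasing):
  μ^(1)=30; μ^(2)=-17/2; μ^(3)=-14

((0, 0, 0, 1, 2); (2, 2, 0, 0, 0); (1, 2, 1, 0, 0))


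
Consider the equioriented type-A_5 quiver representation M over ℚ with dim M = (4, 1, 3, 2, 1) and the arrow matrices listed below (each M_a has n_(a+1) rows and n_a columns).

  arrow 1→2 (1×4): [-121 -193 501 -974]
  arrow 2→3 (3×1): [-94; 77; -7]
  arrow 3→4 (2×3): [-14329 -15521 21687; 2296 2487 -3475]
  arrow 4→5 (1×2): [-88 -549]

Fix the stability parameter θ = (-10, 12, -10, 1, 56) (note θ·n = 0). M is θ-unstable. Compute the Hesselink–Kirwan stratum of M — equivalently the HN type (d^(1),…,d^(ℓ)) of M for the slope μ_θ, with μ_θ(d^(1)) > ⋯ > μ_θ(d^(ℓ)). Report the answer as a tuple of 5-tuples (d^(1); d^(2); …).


Via rank(M_{q-1}∘⋯∘M_p): M ≅ I[1,1]^3, I[1,3], I[3,4], I[3,5].
μ_θ-semistable layers: μ^(1)=56; μ^(2)=1; μ^(3)=-10

((0, 0, 0, 0, 1); (0, 1, 1, 2, 0); (4, 0, 2, 0, 0))


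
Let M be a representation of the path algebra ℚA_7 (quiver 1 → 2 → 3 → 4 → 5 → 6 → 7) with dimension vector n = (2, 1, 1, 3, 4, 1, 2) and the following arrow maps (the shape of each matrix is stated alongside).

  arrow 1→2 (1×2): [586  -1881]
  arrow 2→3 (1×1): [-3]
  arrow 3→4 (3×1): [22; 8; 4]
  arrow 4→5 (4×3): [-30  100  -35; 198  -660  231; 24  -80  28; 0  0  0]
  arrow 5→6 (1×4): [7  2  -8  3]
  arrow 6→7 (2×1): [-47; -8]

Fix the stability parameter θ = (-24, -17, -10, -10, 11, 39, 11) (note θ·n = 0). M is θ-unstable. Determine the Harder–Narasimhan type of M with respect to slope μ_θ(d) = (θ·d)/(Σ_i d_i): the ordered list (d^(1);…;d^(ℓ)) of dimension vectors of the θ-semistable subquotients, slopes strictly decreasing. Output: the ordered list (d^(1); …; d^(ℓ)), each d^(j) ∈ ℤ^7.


Barcode: M ≅ I[1,1], I[1,4], I[4,4], I[4,7], I[5,5]^3, I[7,7]. HN layers by μ_θ (5 steps, strictly decreasing):
  μ^(1)=25; μ^(2)=11; μ^(3)=-10; μ^(4)=-17; μ^(5)=-24

((0, 0, 0, 0, 0, 1, 1); (0, 0, 0, 0, 4, 0, 1); (0, 0, 1, 3, 0, 0, 0); (0, 1, 0, 0, 0, 0, 0); (2, 0, 0, 0, 0, 0, 0))


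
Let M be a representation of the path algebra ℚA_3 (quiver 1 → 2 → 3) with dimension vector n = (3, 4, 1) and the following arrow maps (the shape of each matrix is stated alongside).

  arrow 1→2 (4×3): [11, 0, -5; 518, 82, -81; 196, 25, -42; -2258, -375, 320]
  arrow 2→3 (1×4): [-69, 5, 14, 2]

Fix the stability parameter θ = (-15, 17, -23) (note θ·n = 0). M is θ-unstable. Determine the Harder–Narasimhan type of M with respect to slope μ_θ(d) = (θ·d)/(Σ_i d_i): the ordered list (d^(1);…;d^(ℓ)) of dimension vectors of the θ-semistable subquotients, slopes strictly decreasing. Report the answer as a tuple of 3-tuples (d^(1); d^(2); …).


Barcode: M ≅ I[1,2]^2, I[1,3], I[2,2]. HN layers by μ_θ (3 steps, strictly decreasing):
  μ^(1)=17; μ^(2)=-3; μ^(3)=-15

((0, 3, 0); (0, 1, 1); (3, 0, 0))


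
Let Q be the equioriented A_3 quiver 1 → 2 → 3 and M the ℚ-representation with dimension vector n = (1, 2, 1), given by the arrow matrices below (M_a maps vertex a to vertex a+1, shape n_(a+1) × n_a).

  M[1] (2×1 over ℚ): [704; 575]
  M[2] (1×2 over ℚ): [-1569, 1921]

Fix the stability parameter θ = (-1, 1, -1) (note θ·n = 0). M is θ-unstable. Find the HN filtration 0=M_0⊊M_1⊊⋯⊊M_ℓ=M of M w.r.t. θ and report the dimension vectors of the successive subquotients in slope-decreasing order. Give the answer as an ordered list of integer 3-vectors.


Interval decomposition of M: I[1,3], I[2,2].
HN type (ℓ=3): μ^(1)=1; μ^(2)=0; μ^(3)=-1

((0, 1, 0); (0, 1, 1); (1, 0, 0))


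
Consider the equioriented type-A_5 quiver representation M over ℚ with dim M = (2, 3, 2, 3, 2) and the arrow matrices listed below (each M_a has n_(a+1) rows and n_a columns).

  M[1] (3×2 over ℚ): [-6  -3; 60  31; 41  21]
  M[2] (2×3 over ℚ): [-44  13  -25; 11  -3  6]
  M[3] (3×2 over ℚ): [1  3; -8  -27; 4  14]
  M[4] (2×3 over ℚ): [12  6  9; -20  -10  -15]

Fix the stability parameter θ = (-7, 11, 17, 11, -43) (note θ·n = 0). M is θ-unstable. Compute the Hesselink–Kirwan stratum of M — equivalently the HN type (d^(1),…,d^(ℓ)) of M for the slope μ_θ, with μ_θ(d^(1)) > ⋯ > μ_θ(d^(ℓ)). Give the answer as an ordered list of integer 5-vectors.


Barcode: M ≅ I[1,2], I[1,4], I[2,4], I[4,5], I[5,5]. HN layers by μ_θ (5 steps, strictly decreasing):
  μ^(1)=14; μ^(2)=11; μ^(3)=-7; μ^(4)=-16; μ^(5)=-43

((0, 0, 2, 2, 0); (0, 3, 0, 0, 0); (2, 0, 0, 0, 0); (0, 0, 0, 1, 1); (0, 0, 0, 0, 1))


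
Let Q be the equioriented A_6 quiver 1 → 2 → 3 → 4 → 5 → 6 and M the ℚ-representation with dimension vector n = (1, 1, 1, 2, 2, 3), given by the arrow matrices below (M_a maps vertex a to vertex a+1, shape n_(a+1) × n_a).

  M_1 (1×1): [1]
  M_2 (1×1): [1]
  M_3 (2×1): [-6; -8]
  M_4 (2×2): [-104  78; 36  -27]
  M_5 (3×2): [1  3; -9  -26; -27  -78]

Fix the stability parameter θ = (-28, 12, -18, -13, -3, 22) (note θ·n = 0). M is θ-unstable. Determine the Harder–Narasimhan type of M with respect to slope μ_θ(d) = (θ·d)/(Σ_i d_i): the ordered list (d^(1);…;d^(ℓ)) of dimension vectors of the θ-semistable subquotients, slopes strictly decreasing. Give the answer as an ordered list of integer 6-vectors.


Via rank(M_{q-1}∘⋯∘M_p): M ≅ I[1,4], I[4,6], I[5,6], I[6,6].
μ_θ-semistable layers: μ^(1)=22; μ^(2)=-3; μ^(3)=-19/3; μ^(4)=-13; μ^(5)=-28

((0, 0, 0, 0, 0, 3); (0, 0, 0, 0, 2, 0); (0, 1, 1, 1, 0, 0); (0, 0, 0, 1, 0, 0); (1, 0, 0, 0, 0, 0))


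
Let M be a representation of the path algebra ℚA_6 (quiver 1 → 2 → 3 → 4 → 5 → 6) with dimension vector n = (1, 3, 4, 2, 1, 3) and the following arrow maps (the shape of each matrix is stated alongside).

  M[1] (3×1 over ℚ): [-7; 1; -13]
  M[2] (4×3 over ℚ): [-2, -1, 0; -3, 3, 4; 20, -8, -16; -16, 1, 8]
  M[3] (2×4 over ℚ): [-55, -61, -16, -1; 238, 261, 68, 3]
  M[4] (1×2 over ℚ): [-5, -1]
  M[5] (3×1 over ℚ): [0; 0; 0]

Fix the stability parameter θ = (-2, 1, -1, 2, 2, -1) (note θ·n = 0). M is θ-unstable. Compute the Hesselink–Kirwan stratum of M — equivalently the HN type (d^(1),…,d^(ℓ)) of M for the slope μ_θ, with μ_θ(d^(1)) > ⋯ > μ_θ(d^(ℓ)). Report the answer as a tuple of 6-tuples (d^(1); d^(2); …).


Barcode: M ≅ I[1,5], I[2,2], I[2,4], I[3,3]^2, I[6,6]^3. HN layers by μ_θ (5 steps, strictly decreasing):
  μ^(1)=2; μ^(2)=1; μ^(3)=0; μ^(4)=-1; μ^(5)=-2

((0, 0, 0, 2, 1, 0); (0, 1, 0, 0, 0, 0); (0, 2, 2, 0, 0, 0); (0, 0, 2, 0, 0, 3); (1, 0, 0, 0, 0, 0))
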